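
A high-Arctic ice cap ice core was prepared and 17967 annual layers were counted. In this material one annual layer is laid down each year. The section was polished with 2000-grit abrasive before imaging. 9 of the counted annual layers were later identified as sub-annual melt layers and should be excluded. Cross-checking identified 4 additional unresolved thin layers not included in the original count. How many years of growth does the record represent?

17962 yr

Adjusted count: 17967 − 9 + 4 = 17962 annual layers.
One annual layer per year makes the duration 17962 years.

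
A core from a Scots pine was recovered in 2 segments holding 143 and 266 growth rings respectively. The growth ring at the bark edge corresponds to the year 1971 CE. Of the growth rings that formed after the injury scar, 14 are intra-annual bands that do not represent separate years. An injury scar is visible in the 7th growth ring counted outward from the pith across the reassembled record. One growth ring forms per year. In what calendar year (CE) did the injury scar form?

Total growth rings = 143 + 266 = 409.
Between growth ring 7 and the bark edge there are 409 − 7 = 402 growth rings.
Removing the 14 false growth rings leaves 402 − 14 = 388 true growth rings beyond the injury scar.
The growth ring at the bark edge is 1971 CE, so the injury scar dates to 1971 − 388 = 1583 CE.

1583 CE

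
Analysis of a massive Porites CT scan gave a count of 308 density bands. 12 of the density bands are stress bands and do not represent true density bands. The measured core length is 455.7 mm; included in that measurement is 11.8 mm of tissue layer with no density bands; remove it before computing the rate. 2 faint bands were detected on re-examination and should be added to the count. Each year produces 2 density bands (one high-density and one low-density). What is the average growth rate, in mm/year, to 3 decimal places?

2.979 mm/year

Correcting the raw count gives 308 − 12 + 2 = 298 true density bands.
With 2 density bands per year, 298 / 2 = 149 years.
The growth record spans 455.7 − 11.8 = 443.9 mm.
Mean rate = 443.9 mm / 149 years ≈ 2.979 mm/year.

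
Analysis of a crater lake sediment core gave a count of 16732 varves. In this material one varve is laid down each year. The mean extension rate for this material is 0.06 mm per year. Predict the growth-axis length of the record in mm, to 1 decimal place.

The record spans 16732 years at 0.06 mm per year.
Predicted length = 0.06 mm/year × 16732 years = 1003.9 mm.

1003.9 mm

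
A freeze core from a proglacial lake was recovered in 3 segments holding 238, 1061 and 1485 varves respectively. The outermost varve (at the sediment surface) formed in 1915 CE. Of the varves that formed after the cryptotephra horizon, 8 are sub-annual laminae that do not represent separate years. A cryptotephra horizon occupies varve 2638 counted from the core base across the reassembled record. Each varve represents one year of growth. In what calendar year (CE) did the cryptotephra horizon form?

Total varves = 238 + 1061 + 1485 = 2784.
2784 − 2638 = 146 varves lie beyond the cryptotephra horizon toward the sediment surface.
146 − 8 false = 138 true varves after the cryptotephra horizon.
The varve at the sediment surface is 1915 CE, so the cryptotephra horizon dates to 1915 − 138 = 1777 CE.

1777 CE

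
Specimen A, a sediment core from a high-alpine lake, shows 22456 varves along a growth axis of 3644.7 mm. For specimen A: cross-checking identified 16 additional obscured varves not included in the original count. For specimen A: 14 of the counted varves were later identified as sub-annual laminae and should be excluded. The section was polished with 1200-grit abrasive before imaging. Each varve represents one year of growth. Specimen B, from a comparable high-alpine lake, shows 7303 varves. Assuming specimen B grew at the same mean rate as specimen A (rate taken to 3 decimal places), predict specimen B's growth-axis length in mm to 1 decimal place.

Specimen A: true varve count = 22456 − 14 + 16 = 22458.
A: Extension rate ≈ 3644.7 / 22458 = 0.162 mm per year.
Length of B = 0.162 × 7303 = 1183.1 mm.

1183.1 mm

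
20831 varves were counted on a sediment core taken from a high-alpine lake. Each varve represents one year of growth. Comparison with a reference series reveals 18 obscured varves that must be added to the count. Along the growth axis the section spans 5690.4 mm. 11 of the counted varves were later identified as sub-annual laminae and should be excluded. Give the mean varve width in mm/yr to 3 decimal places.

0.273 mm/yr

True varve count = 20831 − 11 + 18 = 20838.
Mean rate = 5690.4 mm / 20838 years ≈ 0.273 mm/yr.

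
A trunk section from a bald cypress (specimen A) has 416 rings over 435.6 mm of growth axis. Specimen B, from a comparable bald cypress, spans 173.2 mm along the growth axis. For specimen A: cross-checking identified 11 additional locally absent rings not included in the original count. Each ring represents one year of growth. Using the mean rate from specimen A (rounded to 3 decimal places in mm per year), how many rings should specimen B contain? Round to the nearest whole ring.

170 rings

Specimen A: true ring count = 416 + 11 = 427.
A: Mean rate = 435.6 mm / 427 years ≈ 1.020 mm per year.
Specimen B: 173.2 mm / 1.020 mm per year = 169.80 years ≈ 170 rings.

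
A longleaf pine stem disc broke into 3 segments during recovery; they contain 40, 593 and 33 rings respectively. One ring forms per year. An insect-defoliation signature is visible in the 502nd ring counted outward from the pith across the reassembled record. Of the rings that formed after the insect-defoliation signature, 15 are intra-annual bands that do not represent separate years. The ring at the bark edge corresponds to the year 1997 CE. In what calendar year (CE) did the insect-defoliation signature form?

1848 CE

Total rings = 40 + 593 + 33 = 666.
666 − 502 = 164 rings lie beyond the insect-defoliation signature toward the bark edge.
Excluding 15 false rings: 164 − 15 = 149.
1997 − 149 = 1848 CE.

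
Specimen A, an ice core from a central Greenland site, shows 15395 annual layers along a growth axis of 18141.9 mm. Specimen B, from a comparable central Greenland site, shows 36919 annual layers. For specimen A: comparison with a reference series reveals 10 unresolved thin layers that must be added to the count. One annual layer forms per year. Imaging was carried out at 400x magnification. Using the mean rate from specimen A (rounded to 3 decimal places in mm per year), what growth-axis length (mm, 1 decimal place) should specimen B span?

43490.6 mm

Specimen A: correcting the raw count gives 15395 + 10 = 15405 true annual layers.
A: Mean rate = 18141.9 mm / 15405 years ≈ 1.178 mm per year.
B's length ≈ 1.178 × 36919 = 43490.6 mm.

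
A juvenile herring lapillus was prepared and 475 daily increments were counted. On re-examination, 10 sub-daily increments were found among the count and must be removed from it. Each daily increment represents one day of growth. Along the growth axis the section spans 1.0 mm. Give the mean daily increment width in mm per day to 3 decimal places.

Adjusted count: 475 − 10 = 465 daily increments.
1.0 mm over 465 days gives 1.0 / 465 ≈ 0.002 mm per day.

0.002 mm per day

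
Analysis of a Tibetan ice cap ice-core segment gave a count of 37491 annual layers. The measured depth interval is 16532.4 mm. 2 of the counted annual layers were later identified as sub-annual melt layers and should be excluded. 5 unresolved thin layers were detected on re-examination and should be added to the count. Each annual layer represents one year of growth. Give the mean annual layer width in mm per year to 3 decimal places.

0.441 mm per year

True annual layer count = 37491 − 2 + 5 = 37494.
Extension rate ≈ 16532.4 / 37494 = 0.441 mm per year.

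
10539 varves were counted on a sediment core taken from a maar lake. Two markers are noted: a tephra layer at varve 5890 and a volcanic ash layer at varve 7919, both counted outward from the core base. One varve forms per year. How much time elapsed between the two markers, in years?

Separation: 7919 − 5890 = 2029 varves.
At one varve per year, 2029 years elapsed between them.

2029 years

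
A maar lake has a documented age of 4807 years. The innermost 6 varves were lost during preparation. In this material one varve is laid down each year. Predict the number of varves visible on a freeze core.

At one varve per year, 4807 years correspond to 4807 varves.
Less the 6 uncaptured varves: 4807 − 6 = 4801.

4801 varves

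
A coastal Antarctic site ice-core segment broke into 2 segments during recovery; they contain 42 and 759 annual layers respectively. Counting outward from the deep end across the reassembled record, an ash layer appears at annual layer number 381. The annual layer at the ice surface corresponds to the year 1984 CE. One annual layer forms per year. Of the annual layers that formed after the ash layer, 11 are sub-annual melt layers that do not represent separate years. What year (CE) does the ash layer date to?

1575 CE

Total annual layers = 42 + 759 = 801.
Between annual layer 381 and the ice surface there are 801 − 381 = 420 annual layers.
420 − 11 false = 409 true annual layers after the ash layer.
The annual layer at the ice surface is 1984 CE, so the ash layer dates to 1984 − 409 = 1575 CE.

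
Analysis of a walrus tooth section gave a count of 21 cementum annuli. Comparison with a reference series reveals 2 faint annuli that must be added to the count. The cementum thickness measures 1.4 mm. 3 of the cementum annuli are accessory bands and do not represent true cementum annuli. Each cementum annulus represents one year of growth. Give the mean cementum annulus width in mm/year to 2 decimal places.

0.07 mm/year

Adjusted count: 21 − 3 + 2 = 20 cementum annuli.
Mean rate = 1.4 mm / 20 years ≈ 0.07 mm/year.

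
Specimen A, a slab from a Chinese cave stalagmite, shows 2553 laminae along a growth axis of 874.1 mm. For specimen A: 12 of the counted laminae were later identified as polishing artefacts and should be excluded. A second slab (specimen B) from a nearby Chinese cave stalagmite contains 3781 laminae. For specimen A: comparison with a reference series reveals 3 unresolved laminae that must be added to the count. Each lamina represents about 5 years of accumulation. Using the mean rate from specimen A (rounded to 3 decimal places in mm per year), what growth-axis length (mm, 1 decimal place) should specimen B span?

1304.4 mm

Specimen A: adjusted count: 2553 − 12 + 3 = 2544 laminae.
Specimen A: 2544 laminae at 5 years each span 2544 × 5 = 12720 years.
A: Mean rate = 874.1 mm / 12720 years ≈ 0.069 mm/year.
Specimen B: at 5 years per lamina, 3781 × 5 = 18905 years. Length of B = 0.069 × 18905 = 1304.4 mm.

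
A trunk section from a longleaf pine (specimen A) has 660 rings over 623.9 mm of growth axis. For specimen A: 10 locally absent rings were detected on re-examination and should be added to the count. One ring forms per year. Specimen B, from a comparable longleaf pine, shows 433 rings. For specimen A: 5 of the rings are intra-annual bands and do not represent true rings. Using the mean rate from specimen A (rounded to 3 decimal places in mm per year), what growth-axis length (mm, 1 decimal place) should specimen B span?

Specimen A: after corrections the count is 660 − 5 + 10 = 665 rings.
A: Extension rate ≈ 623.9 / 665 = 0.938 mm/yr.
B's length ≈ 0.938 × 433 = 406.2 mm.

406.2 mm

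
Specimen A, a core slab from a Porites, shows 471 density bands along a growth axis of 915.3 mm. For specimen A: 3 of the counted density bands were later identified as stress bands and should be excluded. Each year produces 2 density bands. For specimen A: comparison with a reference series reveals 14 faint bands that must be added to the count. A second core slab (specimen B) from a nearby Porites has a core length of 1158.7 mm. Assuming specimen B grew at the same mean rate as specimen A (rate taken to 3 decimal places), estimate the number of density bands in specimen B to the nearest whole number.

610 density bands

Specimen A: after corrections the count is 471 − 3 + 14 = 482 density bands.
Specimen A: dividing by 2 density bands per year: 482 / 2 = 241 years.
A: Mean rate = 915.3 mm / 241 years ≈ 3.798 mm per year.
For B, 1158.7 / 3.798 = 305.08 years; at 2 density bands per year that is 305.08 × 2 ≈ 610 density bands.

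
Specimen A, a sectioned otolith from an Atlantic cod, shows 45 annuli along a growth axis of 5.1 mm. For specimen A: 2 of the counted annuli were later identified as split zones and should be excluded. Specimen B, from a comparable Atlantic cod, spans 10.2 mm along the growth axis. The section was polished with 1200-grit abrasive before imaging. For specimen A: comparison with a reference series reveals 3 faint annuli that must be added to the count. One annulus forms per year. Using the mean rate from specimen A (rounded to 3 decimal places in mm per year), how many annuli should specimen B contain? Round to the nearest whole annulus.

Specimen A: adjusted count: 45 − 2 + 3 = 46 annuli.
A: Extension rate ≈ 5.1 / 46 = 0.111 mm/year.
For B, 10.2 / 0.111 = 91.89 years ≈ 92 annuli.

92 annuli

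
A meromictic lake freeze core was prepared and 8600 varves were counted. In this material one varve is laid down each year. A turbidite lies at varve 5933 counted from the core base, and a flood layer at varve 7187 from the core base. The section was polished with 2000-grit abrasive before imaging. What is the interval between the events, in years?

1254 years

The two markers are separated by 7187 − 5933 = 1254 varves.
One varve per year makes the interval 1254 years.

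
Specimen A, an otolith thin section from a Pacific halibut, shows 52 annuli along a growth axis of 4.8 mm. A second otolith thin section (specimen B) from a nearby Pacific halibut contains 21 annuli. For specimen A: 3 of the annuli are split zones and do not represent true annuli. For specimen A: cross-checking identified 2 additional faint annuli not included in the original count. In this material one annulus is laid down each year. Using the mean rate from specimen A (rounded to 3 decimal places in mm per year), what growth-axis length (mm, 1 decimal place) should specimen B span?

Specimen A: after corrections the count is 52 − 3 + 2 = 51 annuli.
A: 4.8 mm over 51 years gives 4.8 / 51 ≈ 0.094 mm per year.
For B, 0.094 mm/year × 21 years = 2.0 mm.

2.0 mm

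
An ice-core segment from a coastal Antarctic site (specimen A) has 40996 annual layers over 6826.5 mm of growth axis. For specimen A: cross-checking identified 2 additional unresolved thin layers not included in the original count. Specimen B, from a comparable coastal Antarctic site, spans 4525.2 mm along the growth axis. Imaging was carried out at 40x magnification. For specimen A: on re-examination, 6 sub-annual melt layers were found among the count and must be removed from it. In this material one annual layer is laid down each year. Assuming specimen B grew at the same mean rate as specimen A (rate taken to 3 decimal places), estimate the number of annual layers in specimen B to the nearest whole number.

27097 annual layers

Specimen A: after corrections the count is 40996 − 6 + 2 = 40992 annual layers.
A: Mean rate = 6826.5 mm / 40992 years ≈ 0.167 mm/year.
For B, 4525.2 / 0.167 = 27097.01 years ≈ 27097 annual layers.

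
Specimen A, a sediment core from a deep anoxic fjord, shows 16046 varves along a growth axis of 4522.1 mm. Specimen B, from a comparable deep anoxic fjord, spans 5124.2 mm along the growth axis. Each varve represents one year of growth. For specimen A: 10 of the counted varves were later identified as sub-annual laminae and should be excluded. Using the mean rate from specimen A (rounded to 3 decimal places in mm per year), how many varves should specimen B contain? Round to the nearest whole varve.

Specimen A: true varve count = 16046 − 10 = 16036.
A: 4522.1 mm over 16036 years gives 4522.1 / 16036 ≈ 0.282 mm/yr.
For B, 5124.2 / 0.282 = 18170.92 years ≈ 18171 varves.

18171 varves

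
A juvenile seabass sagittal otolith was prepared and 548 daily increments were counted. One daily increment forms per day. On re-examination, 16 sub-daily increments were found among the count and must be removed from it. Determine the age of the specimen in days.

True daily increment count = 548 − 16 = 532.
With a one-to-one daily increment periodicity this is 532 days.

532 days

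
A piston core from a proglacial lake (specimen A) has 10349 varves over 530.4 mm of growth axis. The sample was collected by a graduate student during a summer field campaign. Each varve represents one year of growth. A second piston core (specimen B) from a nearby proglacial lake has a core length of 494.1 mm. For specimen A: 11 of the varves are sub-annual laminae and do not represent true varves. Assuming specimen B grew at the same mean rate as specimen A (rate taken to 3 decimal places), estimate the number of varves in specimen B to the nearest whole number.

Specimen A: true varve count = 10349 − 11 = 10338.
A: Mean rate = 530.4 mm / 10338 years ≈ 0.051 mm per year.
B spans 494.1 / 0.051 = 9688.24 years ≈ 9688 varves.

9688 varves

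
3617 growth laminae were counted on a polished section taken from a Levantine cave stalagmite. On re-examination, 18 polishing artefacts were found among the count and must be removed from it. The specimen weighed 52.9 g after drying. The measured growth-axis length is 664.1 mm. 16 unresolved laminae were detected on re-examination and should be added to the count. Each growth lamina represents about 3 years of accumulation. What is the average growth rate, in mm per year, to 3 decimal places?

True growth lamina count = 3617 − 18 + 16 = 3615.
At 3 years per growth lamina, 3615 × 3 = 10845 years.
Extension rate ≈ 664.1 / 10845 = 0.061 mm per year.

0.061 mm per year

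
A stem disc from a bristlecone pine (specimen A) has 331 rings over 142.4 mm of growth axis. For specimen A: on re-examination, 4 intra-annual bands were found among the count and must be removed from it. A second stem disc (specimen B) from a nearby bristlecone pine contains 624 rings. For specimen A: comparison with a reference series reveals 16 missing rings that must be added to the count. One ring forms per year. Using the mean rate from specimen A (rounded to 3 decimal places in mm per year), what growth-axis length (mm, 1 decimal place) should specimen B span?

Specimen A: after corrections the count is 331 − 4 + 16 = 343 rings.
A: Extension rate ≈ 142.4 / 343 = 0.415 mm/yr.
B's length ≈ 0.415 × 624 = 259.0 mm.

259.0 mm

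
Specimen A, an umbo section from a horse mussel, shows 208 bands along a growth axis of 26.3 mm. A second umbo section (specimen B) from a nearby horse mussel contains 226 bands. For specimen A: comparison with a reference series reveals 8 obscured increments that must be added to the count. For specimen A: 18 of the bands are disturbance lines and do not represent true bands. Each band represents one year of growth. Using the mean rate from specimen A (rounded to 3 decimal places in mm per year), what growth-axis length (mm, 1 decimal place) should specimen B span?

Specimen A: correcting the raw count gives 208 − 18 + 8 = 198 true bands.
A: Mean rate = 26.3 mm / 198 years ≈ 0.133 mm/yr.
Length of B = 0.133 × 226 = 30.1 mm.

30.1 mm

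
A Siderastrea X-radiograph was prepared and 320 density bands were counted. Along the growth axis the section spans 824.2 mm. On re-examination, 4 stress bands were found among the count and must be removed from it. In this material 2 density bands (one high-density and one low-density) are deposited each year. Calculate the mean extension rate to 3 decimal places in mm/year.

Adjusted count: 320 − 4 = 316 density bands.
Dividing by 2 density bands per year: 316 / 2 = 158 years.
Mean rate = 824.2 mm / 158 years ≈ 5.216 mm/year.

5.216 mm/year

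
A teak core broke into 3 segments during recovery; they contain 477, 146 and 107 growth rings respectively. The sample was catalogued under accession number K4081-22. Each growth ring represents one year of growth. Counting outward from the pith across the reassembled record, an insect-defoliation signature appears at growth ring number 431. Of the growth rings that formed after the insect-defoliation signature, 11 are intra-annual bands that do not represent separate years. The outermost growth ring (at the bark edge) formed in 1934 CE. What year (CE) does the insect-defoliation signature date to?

1646 CE

Total growth rings = 477 + 146 + 107 = 730.
730 − 431 = 299 growth rings lie beyond the insect-defoliation signature toward the bark edge.
Removing the 11 false growth rings leaves 299 − 11 = 288 true growth rings beyond the insect-defoliation signature.
The growth ring at the bark edge is 1934 CE, so the insect-defoliation signature dates to 1934 − 288 = 1646 CE.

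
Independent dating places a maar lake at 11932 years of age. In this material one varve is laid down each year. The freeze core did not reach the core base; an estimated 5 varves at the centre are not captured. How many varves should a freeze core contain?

11927 varves

One varve per year gives 11932 varves over 11932 years.
Less the 5 uncaptured varves: 11932 − 5 = 11927.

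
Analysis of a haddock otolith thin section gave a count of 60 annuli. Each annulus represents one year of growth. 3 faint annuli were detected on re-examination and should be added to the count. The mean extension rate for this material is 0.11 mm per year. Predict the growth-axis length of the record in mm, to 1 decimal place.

6.9 mm

True annulus count = 60 + 3 = 63.
Predicted length = 0.11 mm/year × 63 years = 6.9 mm.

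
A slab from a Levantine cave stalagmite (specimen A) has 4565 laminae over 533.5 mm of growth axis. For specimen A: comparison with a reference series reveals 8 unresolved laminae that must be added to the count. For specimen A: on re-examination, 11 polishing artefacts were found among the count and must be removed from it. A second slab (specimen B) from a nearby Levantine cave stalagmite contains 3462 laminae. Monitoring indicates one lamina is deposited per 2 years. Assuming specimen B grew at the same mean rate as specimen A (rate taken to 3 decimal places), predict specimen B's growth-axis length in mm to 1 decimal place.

Specimen A: correcting the raw count gives 4565 − 11 + 8 = 4562 true laminae.
Specimen A: at 2 years per lamina, 4562 × 2 = 9124 years.
A: Extension rate ≈ 533.5 / 9124 = 0.058 mm per year.
Specimen B: multiplying by 2 years per lamina: 3462 × 2 = 6924 years. Length of B = 0.058 × 6924 = 401.6 mm.

401.6 mm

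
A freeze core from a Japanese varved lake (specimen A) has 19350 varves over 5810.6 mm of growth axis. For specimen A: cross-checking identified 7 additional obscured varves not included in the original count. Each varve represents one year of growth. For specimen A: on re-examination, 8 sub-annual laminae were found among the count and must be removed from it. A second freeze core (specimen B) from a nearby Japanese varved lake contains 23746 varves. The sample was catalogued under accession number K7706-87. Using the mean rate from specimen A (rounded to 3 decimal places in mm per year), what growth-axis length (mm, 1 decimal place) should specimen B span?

Specimen A: after corrections the count is 19350 − 8 + 7 = 19349 varves.
A: 5810.6 mm over 19349 years gives 5810.6 / 19349 ≈ 0.300 mm/yr.
For B, 0.300 mm/year × 23746 years = 7123.8 mm.

7123.8 mm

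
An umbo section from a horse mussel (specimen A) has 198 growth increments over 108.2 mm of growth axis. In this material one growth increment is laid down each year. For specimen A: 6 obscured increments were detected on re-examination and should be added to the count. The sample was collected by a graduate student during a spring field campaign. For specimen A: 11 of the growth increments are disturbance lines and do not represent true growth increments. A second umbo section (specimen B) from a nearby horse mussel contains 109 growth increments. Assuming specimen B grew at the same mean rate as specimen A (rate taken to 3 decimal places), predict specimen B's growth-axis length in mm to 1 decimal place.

Specimen A: correcting the raw count gives 198 − 11 + 6 = 193 true growth increments.
A: Extension rate ≈ 108.2 / 193 = 0.561 mm per year.
B's length ≈ 0.561 × 109 = 61.1 mm.

61.1 mm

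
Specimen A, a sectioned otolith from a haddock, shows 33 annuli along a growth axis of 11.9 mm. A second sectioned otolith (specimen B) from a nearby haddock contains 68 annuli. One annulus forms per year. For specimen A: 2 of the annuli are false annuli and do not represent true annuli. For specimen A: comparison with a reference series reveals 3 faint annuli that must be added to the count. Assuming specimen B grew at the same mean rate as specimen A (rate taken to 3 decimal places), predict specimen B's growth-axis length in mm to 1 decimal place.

Specimen A: adjusted count: 33 − 2 + 3 = 34 annuli.
A: Extension rate ≈ 11.9 / 34 = 0.350 mm per year.
Length of B = 0.350 × 68 = 23.8 mm.

23.8 mm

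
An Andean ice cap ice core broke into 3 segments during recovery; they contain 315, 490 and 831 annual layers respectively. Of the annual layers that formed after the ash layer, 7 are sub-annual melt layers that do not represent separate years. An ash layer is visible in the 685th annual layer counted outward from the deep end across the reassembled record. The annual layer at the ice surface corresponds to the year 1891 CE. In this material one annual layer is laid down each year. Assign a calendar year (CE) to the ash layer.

947 CE

Total annual layers = 315 + 490 + 831 = 1636.
Between annual layer 685 and the ice surface there are 1636 − 685 = 951 annual layers.
Excluding 7 false annual layers: 951 − 7 = 944.
Counting back 944 years from 1891 CE places the ash layer in 1891 − 944 = 947 CE.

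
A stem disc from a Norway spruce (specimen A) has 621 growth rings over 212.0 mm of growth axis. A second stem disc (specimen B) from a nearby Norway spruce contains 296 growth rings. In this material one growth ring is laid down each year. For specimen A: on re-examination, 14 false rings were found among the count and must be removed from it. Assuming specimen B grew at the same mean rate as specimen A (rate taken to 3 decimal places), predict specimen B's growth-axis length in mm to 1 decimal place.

Specimen A: correcting the raw count gives 621 − 14 = 607 true growth rings.
A: 212.0 mm over 607 years gives 212.0 / 607 ≈ 0.349 mm/year.
Length of B = 0.349 × 296 = 103.3 mm.

103.3 mm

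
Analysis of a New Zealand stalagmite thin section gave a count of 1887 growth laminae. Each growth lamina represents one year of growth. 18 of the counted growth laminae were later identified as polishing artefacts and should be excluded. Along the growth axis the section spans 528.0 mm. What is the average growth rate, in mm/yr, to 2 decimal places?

0.28 mm/yr

Adjusted count: 1887 − 18 = 1869 growth laminae.
Extension rate ≈ 528.0 / 1869 = 0.28 mm/yr.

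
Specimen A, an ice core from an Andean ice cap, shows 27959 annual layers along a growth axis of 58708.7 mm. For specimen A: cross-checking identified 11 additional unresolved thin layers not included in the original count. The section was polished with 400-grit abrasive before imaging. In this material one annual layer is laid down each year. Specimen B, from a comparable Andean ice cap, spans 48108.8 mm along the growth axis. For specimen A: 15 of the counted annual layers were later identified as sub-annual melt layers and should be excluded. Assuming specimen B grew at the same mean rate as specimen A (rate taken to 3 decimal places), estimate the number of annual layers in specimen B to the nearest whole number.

22909 annual layers

Specimen A: after corrections the count is 27959 − 15 + 11 = 27955 annual layers.
A: Extension rate ≈ 58708.7 / 27955 = 2.100 mm per year.
For B, 48108.8 / 2.100 = 22908.95 years ≈ 22909 annual layers.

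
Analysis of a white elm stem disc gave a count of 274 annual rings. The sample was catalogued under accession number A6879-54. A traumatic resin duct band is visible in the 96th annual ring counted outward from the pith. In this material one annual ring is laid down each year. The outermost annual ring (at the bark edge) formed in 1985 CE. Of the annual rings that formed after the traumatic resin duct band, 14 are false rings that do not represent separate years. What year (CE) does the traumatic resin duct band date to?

The traumatic resin duct band sits at annual ring 96 from the pith, so 274 − 96 = 178 annual rings formed after it.
178 − 14 false = 164 true annual rings after the traumatic resin duct band.
1985 − 164 = 1821 CE.

1821 CE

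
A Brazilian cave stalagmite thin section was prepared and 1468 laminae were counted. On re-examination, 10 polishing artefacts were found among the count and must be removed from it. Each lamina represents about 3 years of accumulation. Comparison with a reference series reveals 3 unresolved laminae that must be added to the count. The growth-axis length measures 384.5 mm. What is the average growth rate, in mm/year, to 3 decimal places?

0.088 mm/year

True lamina count = 1468 − 10 + 3 = 1461.
Multiplying by 3 years per lamina: 1461 × 3 = 4383 years.
Extension rate ≈ 384.5 / 4383 = 0.088 mm/year.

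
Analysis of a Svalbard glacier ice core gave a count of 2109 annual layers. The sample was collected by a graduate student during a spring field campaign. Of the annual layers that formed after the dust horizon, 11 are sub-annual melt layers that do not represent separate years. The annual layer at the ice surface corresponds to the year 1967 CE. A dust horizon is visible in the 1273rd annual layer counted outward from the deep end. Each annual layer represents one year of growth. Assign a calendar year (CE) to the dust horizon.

2109 − 1273 = 836 annual layers lie beyond the dust horizon toward the ice surface.
Removing the 11 false annual layers leaves 836 − 11 = 825 true annual layers beyond the dust horizon.
The annual layer at the ice surface is 1967 CE, so the dust horizon dates to 1967 − 825 = 1142 CE.

1142 CE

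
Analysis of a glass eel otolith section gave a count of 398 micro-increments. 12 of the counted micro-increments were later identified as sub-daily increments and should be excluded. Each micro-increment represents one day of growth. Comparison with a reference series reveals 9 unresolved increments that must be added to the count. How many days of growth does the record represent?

After corrections the count is 398 − 12 + 9 = 395 micro-increments.
One micro-increment per day makes the duration 395 days.

395 d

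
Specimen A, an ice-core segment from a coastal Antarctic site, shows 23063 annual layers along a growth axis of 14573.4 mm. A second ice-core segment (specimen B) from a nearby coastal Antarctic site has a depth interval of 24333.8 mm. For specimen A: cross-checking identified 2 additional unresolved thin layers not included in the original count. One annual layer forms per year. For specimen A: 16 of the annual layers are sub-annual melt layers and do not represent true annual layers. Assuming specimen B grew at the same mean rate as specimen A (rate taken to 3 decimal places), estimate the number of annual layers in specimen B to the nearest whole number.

38503 annual layers

Specimen A: after corrections the count is 23063 − 16 + 2 = 23049 annual layers.
A: Mean rate = 14573.4 mm / 23049 years ≈ 0.632 mm/year.
Specimen B: 24333.8 mm / 0.632 mm per year = 38502.85 years ≈ 38503 annual layers.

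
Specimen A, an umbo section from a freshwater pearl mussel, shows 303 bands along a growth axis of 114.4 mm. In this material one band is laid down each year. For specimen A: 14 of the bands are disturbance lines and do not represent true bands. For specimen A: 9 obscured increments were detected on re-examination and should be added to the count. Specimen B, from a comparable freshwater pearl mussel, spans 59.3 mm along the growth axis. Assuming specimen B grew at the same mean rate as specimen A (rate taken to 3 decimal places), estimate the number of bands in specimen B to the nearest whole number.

154 bands

Specimen A: correcting the raw count gives 303 − 14 + 9 = 298 true bands.
A: Mean rate = 114.4 mm / 298 years ≈ 0.384 mm/yr.
Specimen B: 59.3 mm / 0.384 mm per year = 154.43 years ≈ 154 bands.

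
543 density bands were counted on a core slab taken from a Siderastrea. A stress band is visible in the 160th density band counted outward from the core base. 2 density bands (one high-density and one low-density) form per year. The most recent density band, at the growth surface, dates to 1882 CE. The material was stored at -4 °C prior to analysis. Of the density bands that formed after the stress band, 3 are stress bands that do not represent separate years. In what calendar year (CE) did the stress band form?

543 − 160 = 383 density bands lie beyond the stress band toward the growth surface.
Excluding 3 false density bands: 383 − 3 = 380.
380 density bands at 2 per year is 380 / 2 = 190 years.
The density band at the growth surface is 1882 CE, so the stress band dates to 1882 − 190 = 1692 CE.

1692 CE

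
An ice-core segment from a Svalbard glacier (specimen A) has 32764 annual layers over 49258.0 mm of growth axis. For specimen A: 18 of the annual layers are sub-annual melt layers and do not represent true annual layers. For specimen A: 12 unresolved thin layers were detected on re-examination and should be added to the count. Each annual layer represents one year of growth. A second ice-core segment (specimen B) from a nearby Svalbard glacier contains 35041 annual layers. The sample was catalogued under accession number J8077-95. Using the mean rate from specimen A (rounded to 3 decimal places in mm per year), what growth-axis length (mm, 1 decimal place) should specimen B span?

Specimen A: after corrections the count is 32764 − 18 + 12 = 32758 annual layers.
A: Mean rate = 49258.0 mm / 32758 years ≈ 1.504 mm/year.
B's length ≈ 1.504 × 35041 = 52701.7 mm.

52701.7 mm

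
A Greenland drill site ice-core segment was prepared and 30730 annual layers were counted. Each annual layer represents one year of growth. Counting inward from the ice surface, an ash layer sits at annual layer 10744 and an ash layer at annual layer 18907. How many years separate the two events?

8163 years

18907 − 10744 = 8163 annual layers lie between the two events.
One annual layer per year makes the interval 8163 years.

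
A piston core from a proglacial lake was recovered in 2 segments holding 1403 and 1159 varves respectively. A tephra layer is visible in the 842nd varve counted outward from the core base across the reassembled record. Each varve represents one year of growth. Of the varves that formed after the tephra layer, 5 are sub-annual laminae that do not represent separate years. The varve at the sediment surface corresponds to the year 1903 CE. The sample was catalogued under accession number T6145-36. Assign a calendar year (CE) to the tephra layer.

188 CE

Total varves = 1403 + 1159 = 2562.
Between varve 842 and the sediment surface there are 2562 − 842 = 1720 varves.
1720 − 5 false = 1715 true varves after the tephra layer.
Counting back 1715 years from 1903 CE places the tephra layer in 1903 − 1715 = 188 CE.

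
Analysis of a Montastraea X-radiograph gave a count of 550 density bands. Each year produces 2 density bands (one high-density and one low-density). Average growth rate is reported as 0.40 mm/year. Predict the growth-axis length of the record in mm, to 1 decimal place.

550 density bands at 2 per year is 550 / 2 = 275 years.
Length ≈ 0.40 × 275 = 110.0 mm.

110.0 mm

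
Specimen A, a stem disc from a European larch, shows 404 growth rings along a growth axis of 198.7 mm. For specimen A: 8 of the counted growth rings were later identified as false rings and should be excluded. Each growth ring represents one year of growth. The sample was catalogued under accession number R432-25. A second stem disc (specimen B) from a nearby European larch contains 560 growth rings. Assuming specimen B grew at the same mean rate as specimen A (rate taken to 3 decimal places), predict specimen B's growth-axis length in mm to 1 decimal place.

Specimen A: correcting the raw count gives 404 − 8 = 396 true growth rings.
A: Mean rate = 198.7 mm / 396 years ≈ 0.502 mm/year.
Length of B = 0.502 × 560 = 281.1 mm.

281.1 mm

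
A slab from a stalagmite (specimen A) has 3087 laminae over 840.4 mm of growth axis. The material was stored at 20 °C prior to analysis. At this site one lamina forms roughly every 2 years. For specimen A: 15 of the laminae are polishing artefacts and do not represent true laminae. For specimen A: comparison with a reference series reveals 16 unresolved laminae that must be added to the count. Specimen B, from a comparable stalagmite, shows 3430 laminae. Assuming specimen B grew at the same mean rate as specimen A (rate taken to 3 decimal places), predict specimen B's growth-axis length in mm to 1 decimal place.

933.0 mm

Specimen A: true lamina count = 3087 − 15 + 16 = 3088.
Specimen A: 3088 laminae at 2 years each span 3088 × 2 = 6176 years.
A: Mean rate = 840.4 mm / 6176 years ≈ 0.136 mm/year.
Specimen B: at 2 years per lamina, 3430 × 2 = 6860 years. B's length ≈ 0.136 × 6860 = 933.0 mm.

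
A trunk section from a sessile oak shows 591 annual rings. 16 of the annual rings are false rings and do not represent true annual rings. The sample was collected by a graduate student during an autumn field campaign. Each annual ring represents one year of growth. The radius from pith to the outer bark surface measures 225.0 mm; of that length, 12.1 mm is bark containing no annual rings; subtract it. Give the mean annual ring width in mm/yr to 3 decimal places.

After corrections the count is 591 − 16 = 575 annual rings.
The growth record spans 225.0 − 12.1 = 212.9 mm.
Extension rate ≈ 212.9 / 575 = 0.370 mm/yr.

0.370 mm/yr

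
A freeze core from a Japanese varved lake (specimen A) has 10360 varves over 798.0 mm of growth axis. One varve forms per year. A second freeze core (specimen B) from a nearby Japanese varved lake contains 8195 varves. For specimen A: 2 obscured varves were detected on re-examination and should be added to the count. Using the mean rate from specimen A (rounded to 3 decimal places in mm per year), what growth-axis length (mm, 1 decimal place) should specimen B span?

631.0 mm

Specimen A: true varve count = 10360 + 2 = 10362.
A: 798.0 mm over 10362 years gives 798.0 / 10362 ≈ 0.077 mm per year.
For B, 0.077 mm/year × 8195 years = 631.0 mm.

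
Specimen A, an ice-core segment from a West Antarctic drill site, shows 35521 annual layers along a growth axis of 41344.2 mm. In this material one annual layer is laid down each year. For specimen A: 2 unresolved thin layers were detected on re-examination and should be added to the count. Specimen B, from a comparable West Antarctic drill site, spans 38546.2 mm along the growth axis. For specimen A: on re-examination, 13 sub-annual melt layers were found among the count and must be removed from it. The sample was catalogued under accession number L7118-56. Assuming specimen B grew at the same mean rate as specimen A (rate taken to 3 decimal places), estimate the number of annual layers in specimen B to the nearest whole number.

33115 annual layers

Specimen A: true annual layer count = 35521 − 13 + 2 = 35510.
A: Extension rate ≈ 41344.2 / 35510 = 1.164 mm/year.
Specimen B: 38546.2 mm / 1.164 mm per year = 33115.29 years ≈ 33115 annual layers.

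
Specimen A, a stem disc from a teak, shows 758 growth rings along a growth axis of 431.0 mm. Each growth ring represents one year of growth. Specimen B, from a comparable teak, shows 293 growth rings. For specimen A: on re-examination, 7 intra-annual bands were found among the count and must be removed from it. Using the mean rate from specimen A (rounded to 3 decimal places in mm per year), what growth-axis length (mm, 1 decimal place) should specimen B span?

Specimen A: after corrections the count is 758 − 7 = 751 growth rings.
A: 431.0 mm over 751 years gives 431.0 / 751 ≈ 0.574 mm per year.
Length of B = 0.574 × 293 = 168.2 mm.

168.2 mm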